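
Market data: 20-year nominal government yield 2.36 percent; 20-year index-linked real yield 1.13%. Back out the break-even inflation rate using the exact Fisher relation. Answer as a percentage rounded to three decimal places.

1.216%

(1 + π) = (1 + i)/(1 + r) = 1.02360 / 1.01130 = 1.012163
Break-even inflation = 1.012163 − 1 → 1.216%.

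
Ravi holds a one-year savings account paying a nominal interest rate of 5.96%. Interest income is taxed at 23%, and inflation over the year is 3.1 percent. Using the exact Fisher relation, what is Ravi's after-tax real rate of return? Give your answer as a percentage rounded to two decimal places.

1.44%

After-tax nominal return = 5.96% × (1 − 0.23) = 4.5892%.
1 + r = 1.045892 / 1.03100 = 1.014444
After-tax real rate = 1.014444 − 1 → 1.44%.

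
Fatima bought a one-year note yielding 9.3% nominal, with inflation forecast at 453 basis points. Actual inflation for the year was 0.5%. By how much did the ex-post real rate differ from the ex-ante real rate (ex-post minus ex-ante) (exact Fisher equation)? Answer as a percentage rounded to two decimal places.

4.19%

Ex-ante: (1 + 0.0930)/(1 + 0.0453) − 1 = 4.5633%
Ex-post: (1 + 0.0930)/(1 + 0.0050) − 1 = 8.7562%
Difference (ex-post − ex-ante) = 4.1929% → 4.19%.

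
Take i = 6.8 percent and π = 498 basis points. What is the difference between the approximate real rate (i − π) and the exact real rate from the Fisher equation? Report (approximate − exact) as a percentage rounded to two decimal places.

Approximate: r ≈ 6.800% − 4.980% = 1.8200%
Exact: (1 + 0.0680)/(1 + 0.0498) − 1 = 1.7337%
Error = 1.8200% − 1.7337% = 0.0863% → 0.09%.

0.09%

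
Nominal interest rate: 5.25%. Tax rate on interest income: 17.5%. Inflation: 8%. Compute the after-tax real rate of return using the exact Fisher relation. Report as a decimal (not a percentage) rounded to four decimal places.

After-tax nominal return = 5.25% × (1 − 0.175) = 4.33125%.
1 + r = 1.0433125 / 1.08000 = 0.966030
After-tax real rate = 0.966030 − 1 → -0.0340.

-0.0340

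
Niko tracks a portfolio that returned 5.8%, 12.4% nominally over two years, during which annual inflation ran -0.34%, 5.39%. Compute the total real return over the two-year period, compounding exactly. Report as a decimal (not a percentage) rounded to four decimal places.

0.1322

Compound the nominal returns: 1.0580 × 1.1240 = 1.189192.
Compound inflation: 0.9966 × 1.0539 = 1.050317.
Deflate: 1.189192 / 1.050317 = 1.132222.
Total real return = 1.132222 − 1 → 0.1322.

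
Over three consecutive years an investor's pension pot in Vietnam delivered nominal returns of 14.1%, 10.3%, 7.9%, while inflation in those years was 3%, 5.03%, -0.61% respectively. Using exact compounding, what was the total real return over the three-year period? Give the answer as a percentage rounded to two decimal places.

Nominal growth factor = 1.1410 × 1.1030 × 1.0790 = 1.357946
Price-level growth factor = 1.0300 × 1.0503 × 0.9939 = 1.075210
Real growth factor = 1.357946 / 1.075210 = 1.262959
Total real return = 1.262959 − 1 → 26.30%.

26.30%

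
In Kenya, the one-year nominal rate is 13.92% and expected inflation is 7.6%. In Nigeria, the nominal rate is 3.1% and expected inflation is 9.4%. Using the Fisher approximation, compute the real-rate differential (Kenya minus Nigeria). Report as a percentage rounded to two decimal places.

12.62%

Kenya: 13.92% − 7.6% = 6.320%
Nigeria: 3.1% − 9.4% = -6.300%
Differential = 12.620% → 12.62%.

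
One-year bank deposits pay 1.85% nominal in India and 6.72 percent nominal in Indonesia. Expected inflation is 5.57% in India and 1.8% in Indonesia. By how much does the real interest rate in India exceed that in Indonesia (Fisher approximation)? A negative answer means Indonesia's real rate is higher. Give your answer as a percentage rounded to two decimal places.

India: 1.85% − 5.57% = -3.720%
Indonesia: 6.72% − 1.8% = 4.920%
Differential = -8.640% → -8.64%.

-8.64%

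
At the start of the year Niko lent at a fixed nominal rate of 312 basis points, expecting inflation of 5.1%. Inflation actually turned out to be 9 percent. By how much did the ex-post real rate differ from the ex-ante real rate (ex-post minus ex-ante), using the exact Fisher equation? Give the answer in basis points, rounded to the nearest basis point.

-351 basis points

Ex-ante: (1 + 0.0312)/(1 + 0.0510) − 1 = -1.8839%
Ex-post: (1 + 0.0312)/(1 + 0.0900) − 1 = -5.3945%
Difference (ex-post − ex-ante) = -3.5106% → -351 basis points.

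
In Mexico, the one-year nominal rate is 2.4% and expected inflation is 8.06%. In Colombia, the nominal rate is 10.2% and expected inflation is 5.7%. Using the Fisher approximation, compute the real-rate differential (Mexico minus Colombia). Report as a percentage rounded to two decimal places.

Mexico: 2.4% − 8.06% = -5.660%
Colombia: 10.2% − 5.7% = 4.500%
Differential = -10.160% → -10.16%.

-10.16%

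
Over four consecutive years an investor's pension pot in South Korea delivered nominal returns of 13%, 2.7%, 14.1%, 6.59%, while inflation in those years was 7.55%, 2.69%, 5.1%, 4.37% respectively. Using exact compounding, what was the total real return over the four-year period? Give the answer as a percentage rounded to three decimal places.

Nominal growth factor = 1.1300 × 1.0270 × 1.1410 × 1.0659 = 1.411403
Price-level growth factor = 1.0755 × 1.0269 × 1.0510 × 1.0437 = 1.211482
Real growth factor = 1.411403 / 1.211482 = 1.165022
Total real return = 1.165022 − 1 → 16.502%.

16.502%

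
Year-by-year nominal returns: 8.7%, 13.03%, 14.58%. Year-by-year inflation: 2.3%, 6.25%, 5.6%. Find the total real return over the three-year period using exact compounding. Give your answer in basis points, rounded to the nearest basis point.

Compound the nominal returns: 1.0870 × 1.1303 × 1.1458 = 1.407771.
Compound inflation: 1.0230 × 1.0625 × 1.0560 = 1.147806.
Deflate: 1.407771 / 1.147806 = 1.226489.
Total real return = 1.226489 − 1 → 2265 basis points.

2265 basis points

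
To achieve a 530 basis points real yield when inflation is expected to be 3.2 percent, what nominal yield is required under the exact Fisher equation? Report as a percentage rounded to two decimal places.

(1 + i) = (1 + r)(1 + π) = 1.05300 × 1.03200 = 1.086696
i = 1.086696 − 1, so the required nominal rate is 8.67%.

8.67%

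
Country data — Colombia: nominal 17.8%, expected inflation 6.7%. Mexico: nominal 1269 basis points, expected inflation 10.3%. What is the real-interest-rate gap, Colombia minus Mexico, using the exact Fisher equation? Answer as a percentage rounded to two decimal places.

8.24%

Colombia: (1 + 0.1780)/(1 + 0.0670) − 1 = 10.4030%
Mexico: (1 + 0.1269)/(1 + 0.1030) − 1 = 2.1668%
Differential = 10.4030% − 2.1668% = 8.2362% → 8.24%.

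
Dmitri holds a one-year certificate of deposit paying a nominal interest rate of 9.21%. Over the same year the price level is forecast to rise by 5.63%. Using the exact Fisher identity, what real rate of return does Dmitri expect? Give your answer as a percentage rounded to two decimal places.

By the Fisher identity, 1 + r = (1 + i)/(1 + π).
1 + r = 1.09210 / 1.05630 = 1.033892
r = 1.033892 − 1 = 3.3892%, i.e. 3.39%.

3.39%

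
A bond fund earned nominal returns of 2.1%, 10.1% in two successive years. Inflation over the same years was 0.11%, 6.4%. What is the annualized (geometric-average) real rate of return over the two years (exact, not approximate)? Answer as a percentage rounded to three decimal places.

Compound the nominal returns: 1.0210 × 1.1010 = 1.12412100.
Compound inflation: 1.0011 × 1.0640 = 1.06517040.
Deflate: 1.12412100 / 1.06517040 = 1.05534382.
Annualized real rate = 1.05534382^(1/2) − 1 = 2.7299% → 2.730%.

2.730%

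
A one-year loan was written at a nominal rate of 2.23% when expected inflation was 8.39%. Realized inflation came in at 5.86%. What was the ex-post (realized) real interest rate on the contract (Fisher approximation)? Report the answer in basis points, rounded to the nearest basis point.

-363 basis points

Ex-post: 2.23% − 5.86% = -3.630%
So the realized real rate is -363 basis points.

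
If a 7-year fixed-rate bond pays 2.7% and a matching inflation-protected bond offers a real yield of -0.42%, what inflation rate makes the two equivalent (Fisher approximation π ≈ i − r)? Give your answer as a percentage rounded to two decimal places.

3.12%

π ≈ i − r = 2.7% − (-0.42%) → 3.12%.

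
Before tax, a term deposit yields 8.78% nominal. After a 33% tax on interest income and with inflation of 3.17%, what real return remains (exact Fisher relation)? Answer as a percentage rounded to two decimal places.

2.63%

After-tax nominal return = 8.78% × (1 − 0.33) = 5.8826%.
1 + r = 1.058826 / 1.03170 = 1.026293
After-tax real rate = 1.026293 − 1 → 2.63%.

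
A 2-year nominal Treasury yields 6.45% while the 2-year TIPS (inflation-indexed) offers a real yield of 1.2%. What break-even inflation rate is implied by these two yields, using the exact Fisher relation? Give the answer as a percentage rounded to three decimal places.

5.188%

(1 + π) = (1 + i)/(1 + r) = 1.06450 / 1.01200 = 1.051877
Break-even inflation = 1.051877 − 1 → 5.188%.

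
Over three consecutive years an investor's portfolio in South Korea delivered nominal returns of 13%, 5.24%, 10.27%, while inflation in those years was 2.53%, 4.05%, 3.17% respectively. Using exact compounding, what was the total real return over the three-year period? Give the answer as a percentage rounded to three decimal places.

Compound the nominal returns: 1.1300 × 1.0524 × 1.1027 = 1.3113441.
Compound inflation: 1.0253 × 1.0405 × 1.0317 = 1.1006430.
Deflate: 1.3113441 / 1.1006430 = 1.1914345.
Total real return = 1.1914345 − 1 → 19.143%.

19.143%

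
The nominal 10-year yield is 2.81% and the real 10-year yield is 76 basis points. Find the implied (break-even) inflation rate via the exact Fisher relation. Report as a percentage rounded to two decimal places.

2.03%

(1 + π) = (1 + i)/(1 + r) = 1.02810 / 1.00760 = 1.020345
Break-even inflation = 1.020345 − 1 → 2.03%.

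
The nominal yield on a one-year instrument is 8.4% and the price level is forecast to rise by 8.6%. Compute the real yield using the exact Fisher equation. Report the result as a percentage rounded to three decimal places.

By the Fisher relation, 1 + r = (1 + i)/(1 + π).
1 + r = 1.08400 / 1.08600 = 0.998158
r = 0.998158 − 1 = -0.1842%, i.e. -0.184%.

-0.184%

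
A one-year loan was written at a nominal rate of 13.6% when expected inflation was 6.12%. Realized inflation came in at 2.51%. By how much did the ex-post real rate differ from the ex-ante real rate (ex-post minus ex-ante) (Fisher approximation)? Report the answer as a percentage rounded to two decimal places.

3.61%

Ex-ante: 13.6% − 6.12% = 7.480%
Ex-post: 13.6% − 2.51% = 11.090%
Difference (ex-post − ex-ante) = 3.6100% → 3.61%.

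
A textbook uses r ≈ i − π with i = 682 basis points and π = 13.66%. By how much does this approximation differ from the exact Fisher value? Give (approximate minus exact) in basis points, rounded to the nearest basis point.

Approximate: r ≈ 6.820% − 13.660% = -6.8400%
Exact: (1 + 0.0682)/(1 + 0.1366) − 1 = -6.0179%
Error = -6.8400% − (-6.0179%) = -0.8221% → -82 basis points.

-82 basis points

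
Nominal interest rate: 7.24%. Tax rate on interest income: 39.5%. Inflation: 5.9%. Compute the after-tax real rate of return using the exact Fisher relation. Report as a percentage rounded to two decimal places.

After-tax nominal return = 7.24% × (1 − 0.395) = 4.3802%.
1 + r = 1.043802 / 1.05900 = 0.985649
After-tax real rate = 0.985649 − 1 → -1.44%.

-1.44%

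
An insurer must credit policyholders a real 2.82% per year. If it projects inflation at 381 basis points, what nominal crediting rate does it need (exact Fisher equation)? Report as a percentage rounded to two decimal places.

6.74%

(1 + i) = (1 + r)(1 + π) = 1.02820 × 1.03810 = 1.06737442
i = 1.06737442 − 1, so the required nominal rate is 6.74%.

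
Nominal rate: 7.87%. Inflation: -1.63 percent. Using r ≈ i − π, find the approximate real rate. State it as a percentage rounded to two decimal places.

9.50%

r ≈ i − π = 7.87% − (-1.63%) = 9.50%.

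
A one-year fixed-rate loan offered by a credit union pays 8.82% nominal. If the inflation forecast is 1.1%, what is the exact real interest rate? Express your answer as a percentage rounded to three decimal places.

By the Fisher identity, 1 + r = (1 + i)/(1 + π).
1 + r = 1.08820 / 1.01100 = 1.076360
r = 1.076360 − 1 = 7.6360%, i.e. 7.636%.

7.636%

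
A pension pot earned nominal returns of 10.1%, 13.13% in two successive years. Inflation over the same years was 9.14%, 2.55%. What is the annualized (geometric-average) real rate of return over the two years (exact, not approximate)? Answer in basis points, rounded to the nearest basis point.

Compound the nominal returns: 1.1010 × 1.1313 = 1.24556130.
Compound inflation: 1.0914 × 1.0255 = 1.11923070.
Deflate: 1.24556130 / 1.11923070 = 1.11287271.
Annualized real rate = 1.11287271^(1/2) − 1 = 5.4928% → 549 basis points.

549 basis points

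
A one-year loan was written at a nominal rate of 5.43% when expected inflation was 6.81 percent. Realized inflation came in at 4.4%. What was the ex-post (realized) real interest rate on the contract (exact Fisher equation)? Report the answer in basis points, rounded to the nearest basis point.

99 basis points

Ex-post: (1 + 0.0543)/(1 + 0.0440) − 1 = 0.9866%
So the realized real rate is 99 basis points.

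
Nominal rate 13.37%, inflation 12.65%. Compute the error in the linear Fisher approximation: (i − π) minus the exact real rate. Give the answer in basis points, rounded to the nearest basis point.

8 basis points

Approximate: r ≈ 13.370% − 12.650% = 0.7200%
Exact: (1 + 0.1337)/(1 + 0.1265) − 1 = 0.6391%
Error = 0.7200% − 0.6391% = 0.0809% → 8 basis points.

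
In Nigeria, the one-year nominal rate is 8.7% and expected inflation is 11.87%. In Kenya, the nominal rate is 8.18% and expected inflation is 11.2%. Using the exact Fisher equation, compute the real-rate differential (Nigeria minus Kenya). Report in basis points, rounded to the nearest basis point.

-12 basis points

Nigeria: (1 + 0.0870)/(1 + 0.1187) − 1 = -2.8336%
Kenya: (1 + 0.0818)/(1 + 0.1120) − 1 = -2.7158%
Differential = -2.8336% − (-2.7158%) = -0.1178% → -12 basis points.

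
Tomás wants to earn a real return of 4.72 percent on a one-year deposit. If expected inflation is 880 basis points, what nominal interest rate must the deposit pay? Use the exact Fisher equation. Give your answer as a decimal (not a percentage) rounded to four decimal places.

(1 + i) = (1 + r)(1 + π) = 1.04720 × 1.08800 = 1.1393536
i = 1.1393536 − 1, so the required nominal rate is 0.1394.

0.1394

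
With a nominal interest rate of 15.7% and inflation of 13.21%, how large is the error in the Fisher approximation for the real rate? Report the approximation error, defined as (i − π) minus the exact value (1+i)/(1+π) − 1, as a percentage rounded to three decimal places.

Approximate: r ≈ 15.700% − 13.210% = 2.4900%
Exact: (1 + 0.1570)/(1 + 0.1321) − 1 = 2.19945%
Error = 2.4900% − 2.19945% = 0.29055% → 0.291%.

0.291%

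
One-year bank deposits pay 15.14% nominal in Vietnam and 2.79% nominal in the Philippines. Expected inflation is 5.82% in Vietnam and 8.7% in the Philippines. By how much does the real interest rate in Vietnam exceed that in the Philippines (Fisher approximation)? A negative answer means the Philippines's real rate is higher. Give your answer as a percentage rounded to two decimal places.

Vietnam: 15.14% − 5.82% = 9.320%
The Philippines: 2.79% − 8.7% = -5.910%
Differential = 15.230% → 15.23%.

15.23%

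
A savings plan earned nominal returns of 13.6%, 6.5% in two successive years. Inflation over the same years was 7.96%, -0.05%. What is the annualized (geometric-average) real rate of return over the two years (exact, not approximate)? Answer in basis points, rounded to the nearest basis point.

Compound the nominal returns: 1.1360 × 1.0650 = 1.20984000.
Compound inflation: 1.0796 × 0.9995 = 1.07906020.
Deflate: 1.20984000 / 1.07906020 = 1.12119787.
Annualized real rate = 1.12119787^(1/2) − 1 = 5.8866% → 589 basis points.

589 basis points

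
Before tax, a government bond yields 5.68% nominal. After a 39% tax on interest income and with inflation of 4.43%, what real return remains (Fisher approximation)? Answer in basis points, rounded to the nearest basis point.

After-tax nominal return = 5.68% × (1 − 0.39) = 3.4648%.
r ≈ 3.4648% − 4.43% → -97 basis points.

-97 basis points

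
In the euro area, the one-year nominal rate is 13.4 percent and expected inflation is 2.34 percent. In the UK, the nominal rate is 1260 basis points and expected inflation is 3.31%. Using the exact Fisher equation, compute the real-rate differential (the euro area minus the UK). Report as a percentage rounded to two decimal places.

The euro area: (1 + 0.1340)/(1 + 0.0234) − 1 = 10.8071%
The UK: (1 + 0.1260)/(1 + 0.0331) − 1 = 8.9924%
Differential = 10.8071% − 8.9924% = 1.8148% → 1.81%.

1.81%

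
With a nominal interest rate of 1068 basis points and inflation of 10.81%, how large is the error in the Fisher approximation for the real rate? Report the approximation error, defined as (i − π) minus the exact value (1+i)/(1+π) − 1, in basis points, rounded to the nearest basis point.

Approximate: r ≈ 10.680% − 10.810% = -0.1300%
Exact: (1 + 0.1068)/(1 + 0.1081) − 1 = -0.1173%
Error = -0.1300% − (-0.1173%) = -0.0127% → -1 basis points.

-1 basis points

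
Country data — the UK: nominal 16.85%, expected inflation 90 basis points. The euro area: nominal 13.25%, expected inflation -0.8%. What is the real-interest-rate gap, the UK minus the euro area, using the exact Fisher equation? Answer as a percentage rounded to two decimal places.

1.64%

The UK: (1 + 0.1685)/(1 + 0.0090) − 1 = 15.8077%
The euro area: (1 + 0.1325)/(1 − 0.0080) − 1 = 14.1633%
Differential = 15.8077% − 14.1633% = 1.6444% → 1.64%.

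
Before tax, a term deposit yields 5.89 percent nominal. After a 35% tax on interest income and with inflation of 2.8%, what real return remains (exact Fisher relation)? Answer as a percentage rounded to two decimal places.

After-tax nominal return = 5.89% × (1 − 0.35) = 3.8285%.
1 + r = 1.038285 / 1.02800 = 1.010005
After-tax real rate = 1.010005 − 1 → 1.00%.

1.00%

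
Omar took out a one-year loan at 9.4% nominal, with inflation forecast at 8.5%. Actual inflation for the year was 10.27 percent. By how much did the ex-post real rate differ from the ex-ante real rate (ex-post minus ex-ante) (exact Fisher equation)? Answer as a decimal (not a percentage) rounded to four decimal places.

-0.0162

Ex-ante: (1 + 0.0940)/(1 + 0.0850) − 1 = 0.8295%
Ex-post: (1 + 0.0940)/(1 + 0.1027) − 1 = -0.7890%
Difference (ex-post − ex-ante) = -1.6185% → -0.0162.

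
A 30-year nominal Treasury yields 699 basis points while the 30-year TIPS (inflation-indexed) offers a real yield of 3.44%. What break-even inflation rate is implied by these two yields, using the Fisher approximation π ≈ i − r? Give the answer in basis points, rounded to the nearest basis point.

355 basis points

π ≈ i − r = 6.99% − 3.44% → 355 basis points.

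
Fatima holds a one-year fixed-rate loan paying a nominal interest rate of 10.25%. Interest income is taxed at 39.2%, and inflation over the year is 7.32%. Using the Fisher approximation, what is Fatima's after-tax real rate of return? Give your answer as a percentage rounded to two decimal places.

After-tax nominal return = 10.25% × (1 − 0.392) = 6.2320%.
r ≈ 6.2320% − 7.32% → -1.09%.

-1.09%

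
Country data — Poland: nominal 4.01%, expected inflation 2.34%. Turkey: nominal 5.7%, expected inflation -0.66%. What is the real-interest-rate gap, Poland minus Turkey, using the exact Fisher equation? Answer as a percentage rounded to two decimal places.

-4.77%

Poland: (1 + 0.0401)/(1 + 0.0234) − 1 = 1.6318%
Turkey: (1 + 0.0570)/(1 − 0.0066) − 1 = 6.4023%
Differential = 1.6318% − 6.4023% = -4.7704% → -4.77%.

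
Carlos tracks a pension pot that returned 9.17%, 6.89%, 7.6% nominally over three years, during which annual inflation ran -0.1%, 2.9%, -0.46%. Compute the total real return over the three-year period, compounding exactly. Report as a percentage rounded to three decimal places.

Compound the nominal returns: 1.0917 × 1.0689 × 1.0760 = 1.255604.
Compound inflation: 0.9990 × 1.0290 × 0.9954 = 1.023242.
Deflate: 1.255604 / 1.023242 = 1.227084.
Total real return = 1.227084 − 1 → 22.708%.

22.708%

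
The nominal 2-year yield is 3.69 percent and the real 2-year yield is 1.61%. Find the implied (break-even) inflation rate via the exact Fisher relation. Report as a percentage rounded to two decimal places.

2.05%

(1 + π) = (1 + i)/(1 + r) = 1.03690 / 1.01610 = 1.020470
Break-even inflation = 1.020470 − 1 → 2.05%.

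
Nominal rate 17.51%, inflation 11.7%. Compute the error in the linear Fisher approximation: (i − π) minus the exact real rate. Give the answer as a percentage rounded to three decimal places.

0.609%

Approximate: r ≈ 17.510% − 11.700% = 5.8100%
Exact: (1 + 0.1751)/(1 + 0.1170) − 1 = 5.2014%
Error = 5.8100% − 5.2014% = 0.6086% → 0.609%.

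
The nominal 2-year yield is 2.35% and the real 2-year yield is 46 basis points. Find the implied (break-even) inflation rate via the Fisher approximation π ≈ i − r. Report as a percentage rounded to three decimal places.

1.890%

π ≈ i − r = 2.35% − 0.46% → 1.890%.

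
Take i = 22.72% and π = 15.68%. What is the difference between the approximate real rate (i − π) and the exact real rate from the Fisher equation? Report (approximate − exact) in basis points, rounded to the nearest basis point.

Approximate: r ≈ 22.720% − 15.680% = 7.0400%
Exact: (1 + 0.2272)/(1 + 0.1568) − 1 = 6.0858%
Error = 7.0400% − 6.0858% = 0.9542% → 95 basis points.

95 basis points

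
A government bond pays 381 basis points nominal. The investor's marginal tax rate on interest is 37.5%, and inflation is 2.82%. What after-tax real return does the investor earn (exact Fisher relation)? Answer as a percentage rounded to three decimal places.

After-tax nominal return = 3.81% × (1 − 0.375) = 2.38125%.
1 + r = 1.0238125 / 1.02820 = 0.995733
After-tax real rate = 0.995733 − 1 → -0.427%.

-0.427%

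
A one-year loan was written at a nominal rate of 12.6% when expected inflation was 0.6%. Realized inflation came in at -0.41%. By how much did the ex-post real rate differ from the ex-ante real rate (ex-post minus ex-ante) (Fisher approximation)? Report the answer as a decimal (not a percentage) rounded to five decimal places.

0.01010

Ex-ante: 12.6% − 0.6% = 12.000%
Ex-post: 12.6% − (-0.41%) = 13.010%
Difference (ex-post − ex-ante) = 1.0100% → 0.01010.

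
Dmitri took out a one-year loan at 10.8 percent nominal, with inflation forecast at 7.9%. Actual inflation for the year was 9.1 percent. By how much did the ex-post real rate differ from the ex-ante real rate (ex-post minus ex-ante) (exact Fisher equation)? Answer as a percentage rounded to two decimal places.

Ex-ante: (1 + 0.1080)/(1 + 0.0790) − 1 = 2.6877%
Ex-post: (1 + 0.1080)/(1 + 0.0910) − 1 = 1.5582%
Difference (ex-post − ex-ante) = -1.1295% → -1.13%.

-1.13%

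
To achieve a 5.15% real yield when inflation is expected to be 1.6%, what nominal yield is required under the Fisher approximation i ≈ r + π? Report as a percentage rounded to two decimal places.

i ≈ r + π = 5.15% + 1.6% = 6.75%.

6.75%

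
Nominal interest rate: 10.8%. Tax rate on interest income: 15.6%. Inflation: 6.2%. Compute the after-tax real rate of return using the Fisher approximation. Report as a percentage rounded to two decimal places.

After-tax nominal return = 10.8% × (1 − 0.156) = 9.1152%.
r ≈ 9.1152% − 6.2% → 2.92%.

2.92%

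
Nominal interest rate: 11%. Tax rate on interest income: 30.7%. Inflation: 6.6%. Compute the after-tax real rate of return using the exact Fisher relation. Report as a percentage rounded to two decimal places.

After-tax nominal return = 11% × (1 − 0.307) = 7.6230%.
1 + r = 1.07623 / 1.06600 = 1.009597
After-tax real rate = 1.009597 − 1 → 0.96%.

0.96%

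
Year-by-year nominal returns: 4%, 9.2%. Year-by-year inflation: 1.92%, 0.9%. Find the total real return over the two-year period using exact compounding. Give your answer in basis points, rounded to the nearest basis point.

1043 basis points

Compound the nominal returns: 1.0400 × 1.0920 = 1.135680.
Compound inflation: 1.0192 × 1.0090 = 1.028373.
Deflate: 1.135680 / 1.028373 = 1.104347.
Total real return = 1.104347 − 1 → 1043 basis points.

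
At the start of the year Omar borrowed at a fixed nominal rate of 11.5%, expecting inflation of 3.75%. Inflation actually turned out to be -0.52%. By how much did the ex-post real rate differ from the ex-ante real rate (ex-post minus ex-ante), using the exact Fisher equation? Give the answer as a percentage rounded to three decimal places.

Ex-ante: (1 + 0.1150)/(1 + 0.0375) − 1 = 7.4699%
Ex-post: (1 + 0.1150)/(1 − 0.0052) − 1 = 12.0828%
Difference (ex-post − ex-ante) = 4.6130% → 4.613%.

4.613%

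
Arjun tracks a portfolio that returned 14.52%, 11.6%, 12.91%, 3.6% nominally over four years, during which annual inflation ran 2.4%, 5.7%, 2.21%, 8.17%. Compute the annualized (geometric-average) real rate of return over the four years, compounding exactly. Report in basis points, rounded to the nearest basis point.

Compound the nominal returns: 1.1452 × 1.1160 × 1.1291 × 1.0360 = 1.49498797.
Compound inflation: 1.0240 × 1.0570 × 1.0221 × 1.0817 = 1.19667209.
Deflate: 1.49498797 / 1.19667209 = 1.24928790.
Annualized real rate = 1.24928790^(1/4) − 1 = 5.7221% → 572 basis points.

572 basis points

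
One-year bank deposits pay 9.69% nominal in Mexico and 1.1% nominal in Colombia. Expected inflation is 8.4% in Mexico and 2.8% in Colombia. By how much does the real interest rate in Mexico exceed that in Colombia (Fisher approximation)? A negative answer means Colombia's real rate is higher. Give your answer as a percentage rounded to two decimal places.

2.99%

Mexico: 9.69% − 8.4% = 1.290%
Colombia: 1.1% − 2.8% = -1.700%
Differential = 2.990% → 2.99%.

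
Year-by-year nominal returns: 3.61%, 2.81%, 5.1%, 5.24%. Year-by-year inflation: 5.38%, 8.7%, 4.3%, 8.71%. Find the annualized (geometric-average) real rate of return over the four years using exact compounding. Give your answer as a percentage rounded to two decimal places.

Nominal growth factor = 1.0361 × 1.0281 × 1.0510 × 1.0524 = 1.17820426
Price-level growth factor = 1.0538 × 1.0870 × 1.0430 × 1.0871 = 1.29879779
Real growth factor = 1.17820426 / 1.29879779 = 0.90714988
Annualized real rate = 0.90714988^(1/4) − 1 = -2.4068% → -2.41%.

-2.41%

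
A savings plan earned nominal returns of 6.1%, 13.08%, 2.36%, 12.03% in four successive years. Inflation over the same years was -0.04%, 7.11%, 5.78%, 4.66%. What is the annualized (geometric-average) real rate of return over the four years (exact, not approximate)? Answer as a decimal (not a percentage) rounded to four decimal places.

Compound the nominal returns: 1.0610 × 1.1308 × 1.0236 × 1.1203 = 1.37583324.
Compound inflation: 0.9996 × 1.0711 × 1.0578 × 1.0466 = 1.18533350.
Deflate: 1.37583324 / 1.18533350 = 1.16071404.
Annualized real rate = 1.16071404^(1/4) − 1 = 3.7962% → 0.0380.

0.0380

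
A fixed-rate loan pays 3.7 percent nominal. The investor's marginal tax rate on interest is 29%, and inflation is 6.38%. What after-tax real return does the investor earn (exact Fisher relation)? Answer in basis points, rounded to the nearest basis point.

-353 basis points

After-tax nominal return = 3.7% × (1 − 0.29) = 2.6270%.
1 + r = 1.02627 / 1.06380 = 0.964721
After-tax real rate = 0.964721 − 1 → -353 basis points.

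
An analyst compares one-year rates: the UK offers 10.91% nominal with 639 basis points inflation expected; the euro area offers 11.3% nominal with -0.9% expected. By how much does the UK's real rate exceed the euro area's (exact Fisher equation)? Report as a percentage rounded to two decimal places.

-8.06%

The UK: (1 + 0.1091)/(1 + 0.0639) − 1 = 4.2485%
The euro area: (1 + 0.1130)/(1 − 0.0090) − 1 = 12.3108%
Differential = 4.2485% − 12.3108% = -8.0623% → -8.06%.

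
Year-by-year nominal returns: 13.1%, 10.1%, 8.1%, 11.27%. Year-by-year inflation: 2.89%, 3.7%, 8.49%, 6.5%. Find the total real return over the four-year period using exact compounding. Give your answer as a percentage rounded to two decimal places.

Nominal growth factor = 1.1310 × 1.1010 × 1.0810 × 1.1127 = 1.497800
Price-level growth factor = 1.0289 × 1.0370 × 1.0849 × 1.0650 = 1.232796
Real growth factor = 1.497800 / 1.232796 = 1.214961
Total real return = 1.214961 − 1 → 21.50%.

21.50%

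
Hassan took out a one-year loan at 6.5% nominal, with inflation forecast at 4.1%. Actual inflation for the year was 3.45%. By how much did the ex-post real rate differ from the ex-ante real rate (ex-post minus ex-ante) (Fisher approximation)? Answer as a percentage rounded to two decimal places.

0.65%

Ex-ante: 6.5% − 4.1% = 2.400%
Ex-post: 6.5% − 3.45% = 3.050%
Difference (ex-post − ex-ante) = 0.6500% → 0.65%.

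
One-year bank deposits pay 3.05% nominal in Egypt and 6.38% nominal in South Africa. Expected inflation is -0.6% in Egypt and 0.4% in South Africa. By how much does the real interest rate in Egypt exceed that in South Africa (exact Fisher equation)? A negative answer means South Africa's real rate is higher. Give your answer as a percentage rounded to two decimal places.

Egypt: (1 + 0.0305)/(1 − 0.0060) − 1 = 3.6720%
South Africa: (1 + 0.0638)/(1 + 0.0040) − 1 = 5.9562%
Differential = 3.6720% − 5.9562% = -2.2841% → -2.28%.

-2.28%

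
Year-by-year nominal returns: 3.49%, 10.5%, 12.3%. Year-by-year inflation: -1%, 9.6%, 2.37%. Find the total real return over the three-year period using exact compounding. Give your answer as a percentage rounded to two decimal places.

Compound the nominal returns: 1.0349 × 1.1050 × 1.1230 = 1.284223.
Compound inflation: 0.9900 × 1.0960 × 1.0237 = 1.110755.
Deflate: 1.284223 / 1.110755 = 1.156171.
Total real return = 1.156171 − 1 → 15.62%.

15.62%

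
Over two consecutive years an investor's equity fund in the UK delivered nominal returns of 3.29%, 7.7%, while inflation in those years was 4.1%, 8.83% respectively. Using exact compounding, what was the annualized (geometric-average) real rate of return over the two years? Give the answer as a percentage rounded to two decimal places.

-0.91%

Nominal growth factor = 1.0329 × 1.0770 = 1.11243330
Price-level growth factor = 1.0410 × 1.0883 = 1.13292030
Real growth factor = 1.11243330 / 1.13292030 = 0.98191664
Annualized real rate = 0.98191664^(1/2) − 1 = -0.9083% → -0.91%.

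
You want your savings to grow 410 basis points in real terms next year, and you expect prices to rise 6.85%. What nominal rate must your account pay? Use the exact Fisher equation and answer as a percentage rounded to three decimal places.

(1 + i) = (1 + r)(1 + π) = 1.04100 × 1.06850 = 1.1123085
i = 1.1123085 − 1, so the required nominal rate is 11.231%.

11.231%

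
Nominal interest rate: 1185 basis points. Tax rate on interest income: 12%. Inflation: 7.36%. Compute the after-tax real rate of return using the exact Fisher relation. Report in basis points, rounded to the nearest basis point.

After-tax nominal return = 11.85% × (1 − 0.12) = 10.4280%.
1 + r = 1.10428 / 1.07360 = 1.028577
After-tax real rate = 1.028577 − 1 → 286 basis points.

286 basis points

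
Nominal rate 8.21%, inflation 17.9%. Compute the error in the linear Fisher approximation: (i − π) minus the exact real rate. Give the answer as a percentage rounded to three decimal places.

-1.471%

Approximate: r ≈ 8.210% − 17.900% = -9.6900%
Exact: (1 + 0.0821)/(1 + 0.1790) − 1 = -8.2188%
Error = -9.6900% − (-8.2188%) = -1.4712% → -1.471%.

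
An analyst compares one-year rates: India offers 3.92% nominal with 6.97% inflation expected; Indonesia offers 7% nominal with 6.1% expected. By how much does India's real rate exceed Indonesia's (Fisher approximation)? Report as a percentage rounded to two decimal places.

India: 3.92% − 6.97% = -3.050%
Indonesia: 7% − 6.1% = 0.900%
Differential = -3.950% → -3.95%.

-3.95%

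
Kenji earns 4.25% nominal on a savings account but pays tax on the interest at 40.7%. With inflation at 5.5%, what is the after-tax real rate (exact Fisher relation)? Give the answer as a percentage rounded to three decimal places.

-2.824%

After-tax nominal return = 4.25% × (1 − 0.407) = 2.52025%.
1 + r = 1.0252025 / 1.05500 = 0.971756
After-tax real rate = 0.971756 − 1 → -2.824%.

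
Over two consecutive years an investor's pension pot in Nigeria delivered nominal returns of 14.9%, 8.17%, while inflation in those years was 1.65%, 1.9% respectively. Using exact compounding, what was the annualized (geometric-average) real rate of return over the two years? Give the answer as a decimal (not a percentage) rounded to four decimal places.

Compound the nominal returns: 1.1490 × 1.0817 = 1.24287330.
Compound inflation: 1.0165 × 1.0190 = 1.03581350.
Deflate: 1.24287330 / 1.03581350 = 1.19990066.
Annualized real rate = 1.19990066^(1/2) − 1 = 9.5400% → 0.0954.

0.0954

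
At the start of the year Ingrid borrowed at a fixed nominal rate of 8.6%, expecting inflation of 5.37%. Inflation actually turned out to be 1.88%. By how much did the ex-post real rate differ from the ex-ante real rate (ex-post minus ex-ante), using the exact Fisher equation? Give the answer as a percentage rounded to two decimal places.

Ex-ante: (1 + 0.0860)/(1 + 0.0537) − 1 = 3.0654%
Ex-post: (1 + 0.0860)/(1 + 0.0188) − 1 = 6.5960%
Difference (ex-post − ex-ante) = 3.5306% → 3.53%.

3.53%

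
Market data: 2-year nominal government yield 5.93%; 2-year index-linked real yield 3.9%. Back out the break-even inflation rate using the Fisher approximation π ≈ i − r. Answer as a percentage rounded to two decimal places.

π ≈ i − r = 5.93% − 3.9% → 2.03%.

2.03%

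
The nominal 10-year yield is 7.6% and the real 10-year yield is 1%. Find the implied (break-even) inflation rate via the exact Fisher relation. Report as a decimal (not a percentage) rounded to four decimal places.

(1 + π) = (1 + i)/(1 + r) = 1.07600 / 1.01000 = 1.065347
Break-even inflation = 1.065347 − 1 → 0.0653.

0.0653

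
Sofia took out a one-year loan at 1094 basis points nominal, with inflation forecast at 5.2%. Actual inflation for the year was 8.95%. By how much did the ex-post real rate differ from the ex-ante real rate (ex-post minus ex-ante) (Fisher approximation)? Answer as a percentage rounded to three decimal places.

Ex-ante: 10.94% − 5.2% = 5.740%
Ex-post: 10.94% − 8.95% = 1.990%
Difference (ex-post − ex-ante) = -3.7500% → -3.750%.

-3.750%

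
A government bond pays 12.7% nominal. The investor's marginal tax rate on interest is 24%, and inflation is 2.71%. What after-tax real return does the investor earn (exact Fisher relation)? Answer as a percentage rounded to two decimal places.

After-tax nominal return = 12.7% × (1 − 0.24) = 9.6520%.
1 + r = 1.09652 / 1.02710 = 1.067588
After-tax real rate = 1.067588 − 1 → 6.76%.

6.76%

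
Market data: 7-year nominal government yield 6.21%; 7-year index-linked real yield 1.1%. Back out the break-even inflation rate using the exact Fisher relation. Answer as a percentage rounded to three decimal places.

5.054%

(1 + π) = (1 + i)/(1 + r) = 1.06210 / 1.01100 = 1.050544
Break-even inflation = 1.050544 − 1 → 5.054%.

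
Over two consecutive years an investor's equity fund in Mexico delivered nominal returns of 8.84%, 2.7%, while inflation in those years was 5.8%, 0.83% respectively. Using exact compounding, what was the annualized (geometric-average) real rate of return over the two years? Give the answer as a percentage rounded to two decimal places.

2.36%

Nominal growth factor = 1.0884 × 1.0270 = 1.11778680
Price-level growth factor = 1.0580 × 1.0083 = 1.06678140
Real growth factor = 1.11778680 / 1.06678140 = 1.04781242
Annualized real rate = 1.04781242^(1/2) − 1 = 2.3627% → 2.36%.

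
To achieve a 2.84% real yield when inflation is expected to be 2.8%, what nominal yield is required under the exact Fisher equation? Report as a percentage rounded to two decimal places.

5.72%

(1 + i) = (1 + r)(1 + π) = 1.02840 × 1.02800 = 1.0571952
i = 1.0571952 − 1, so the required nominal rate is 5.72%.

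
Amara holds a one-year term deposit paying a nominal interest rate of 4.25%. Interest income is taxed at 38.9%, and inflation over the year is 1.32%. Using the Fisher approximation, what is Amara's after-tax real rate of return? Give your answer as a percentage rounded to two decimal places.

1.28%

After-tax nominal return = 4.25% × (1 − 0.389) = 2.59675%.
r ≈ 2.59675% − 1.32% → 1.28%.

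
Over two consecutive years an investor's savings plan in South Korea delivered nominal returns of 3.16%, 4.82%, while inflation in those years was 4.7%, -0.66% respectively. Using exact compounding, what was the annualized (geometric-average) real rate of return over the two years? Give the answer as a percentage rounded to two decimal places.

1.96%

Nominal growth factor = 1.0316 × 1.0482 = 1.08132312
Price-level growth factor = 1.0470 × 0.9934 = 1.04008980
Real growth factor = 1.08132312 / 1.04008980 = 1.03964400
Annualized real rate = 1.03964400^(1/2) − 1 = 1.9629% → 1.96%.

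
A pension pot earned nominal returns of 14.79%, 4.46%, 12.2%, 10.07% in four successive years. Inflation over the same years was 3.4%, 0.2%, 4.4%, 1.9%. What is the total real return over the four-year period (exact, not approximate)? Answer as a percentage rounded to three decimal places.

Nominal growth factor = 1.1479 × 1.0446 × 1.1220 × 1.1007 = 1.480866
Price-level growth factor = 1.0340 × 1.0020 × 1.0440 × 1.0190 = 1.102206
Real growth factor = 1.480866 / 1.102206 = 1.343547
Total real return = 1.343547 − 1 → 34.355%.

34.355%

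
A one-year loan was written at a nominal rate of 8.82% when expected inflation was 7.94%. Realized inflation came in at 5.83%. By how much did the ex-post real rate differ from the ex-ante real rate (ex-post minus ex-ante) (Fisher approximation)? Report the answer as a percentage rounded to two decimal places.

2.11%

Ex-ante: 8.82% − 7.94% = 0.880%
Ex-post: 8.82% − 5.83% = 2.990%
Difference (ex-post − ex-ante) = 2.1100% → 2.11%.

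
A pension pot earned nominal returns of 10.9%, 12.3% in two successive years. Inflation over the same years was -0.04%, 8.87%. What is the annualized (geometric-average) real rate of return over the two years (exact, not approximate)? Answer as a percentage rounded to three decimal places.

Nominal growth factor = 1.1090 × 1.1230 = 1.245407000
Price-level growth factor = 0.9996 × 1.0887 = 1.088264520
Real growth factor = 1.245407000 / 1.088264520 = 1.144397320
Annualized real rate = 1.144397320^(1/2) − 1 = 6.97651% → 6.977%.

6.977%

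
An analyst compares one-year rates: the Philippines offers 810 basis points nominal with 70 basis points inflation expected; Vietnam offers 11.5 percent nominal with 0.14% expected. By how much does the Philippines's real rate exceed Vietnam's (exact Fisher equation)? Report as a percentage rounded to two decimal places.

The Philippines: (1 + 0.0810)/(1 + 0.0070) − 1 = 7.3486%
Vietnam: (1 + 0.1150)/(1 + 0.0014) − 1 = 11.3441%
Differential = 7.3486% − 11.3441% = -3.9956% → -4.00%.

-4.00%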